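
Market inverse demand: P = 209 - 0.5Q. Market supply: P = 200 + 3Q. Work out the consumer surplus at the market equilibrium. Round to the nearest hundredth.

1.65

Set 209 - 0.5Q = 200 + 3Q, which gives 9 = 3.5Q, so Q* = 2.5714 and P* = 209 - 0.5(2.5714) = 207.7143.
The demand choke price is 209, so CS = (1/2)(Q*)(209 - P*) = (1/2)(2.5714)(1.2857) = 1.6531.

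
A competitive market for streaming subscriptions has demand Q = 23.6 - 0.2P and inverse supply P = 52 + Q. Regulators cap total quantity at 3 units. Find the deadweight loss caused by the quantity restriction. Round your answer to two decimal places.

Rewriting demand in inverse form: P = 118 - 5Q.
Without the quota, 118 - 5Q = 52 + Q gives Q* = 11.
At Q = 3 the demand price is 118 - 5(3) = 103 and the supply price is 52 + (3) = 55.
DWL = (1/2)(gap between curves at 3) x (Q* - 3) = (1/2)(48)(8) = 192.

192.00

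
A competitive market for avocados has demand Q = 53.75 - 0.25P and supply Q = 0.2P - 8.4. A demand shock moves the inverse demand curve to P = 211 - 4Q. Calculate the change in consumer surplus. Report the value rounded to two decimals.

Rewriting demand in inverse form: P = 215 - 4Q.
Rewriting supply in inverse form: P = 42 + 5Q.
Initial equilibrium: Q_0 = 19.2222, P_0 = 138.1111; CS_0 = (1/2)(19.2222)(76.8889) = 738.9877, PS_0 = (1/2)(19.2222)(96.1111) = 923.7346.
New equilibrium: 211 - 4Q = 42 + 5Q gives Q_1 = 18.7778, P_1 = 135.8889; CS_1 = 705.2099, PS_1 = 881.5123.
Change in consumer surplus = 705.2099 - 738.9877 = -33.7778.

-33.78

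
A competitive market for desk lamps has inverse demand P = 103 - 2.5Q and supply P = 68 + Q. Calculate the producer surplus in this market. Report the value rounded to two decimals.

Equilibrium: 103 - 2.5Q = 68 + Q, so Q* = 10 and P* = 78.
Producer surplus is the triangle above supply below P*: (1/2)(10)(78 - 68) = (1/2)(10)(10) = 50.

50.00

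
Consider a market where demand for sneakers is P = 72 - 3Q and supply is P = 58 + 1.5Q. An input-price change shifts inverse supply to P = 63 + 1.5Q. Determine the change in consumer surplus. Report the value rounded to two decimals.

-8.52

Initial equilibrium: Q_0 = 3.1111, P_0 = 62.6667; CS_0 = (1/2)(3.1111)(9.3333) = 14.5185, PS_0 = (1/2)(3.1111)(4.6667) = 7.2593.
New equilibrium: 72 - 3Q = 63 + 1.5Q gives Q_1 = 2, P_1 = 66; CS_1 = 6, PS_1 = 3.
Change in consumer surplus = 6 - 14.5185 = -8.5185.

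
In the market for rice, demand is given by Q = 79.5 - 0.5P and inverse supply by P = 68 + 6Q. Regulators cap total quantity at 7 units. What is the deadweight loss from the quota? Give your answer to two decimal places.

76.56

Rewriting demand in inverse form: P = 159 - 2Q.
Without the quota, 159 - 2Q = 68 + 6Q gives Q* = 11.375.
At Q = 7 the demand price is 159 - 2(7) = 145 and the supply price is 68 + 6(7) = 110.
Deadweight loss is the triangle between the curves from 7 to 11.375: (1/2)(145 - 110)(11.375 - 7) = 76.5625.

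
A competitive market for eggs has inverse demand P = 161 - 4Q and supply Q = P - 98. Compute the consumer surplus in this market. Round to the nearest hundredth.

Rewriting supply in inverse form: P = 98 + Q.
Equilibrium: 161 - 4Q = 98 + Q, so Q* = 12.6 and P* = 110.6.
Consumer surplus is the triangle under demand above P*: (1/2)(12.6)(161 - 110.6) = (1/2)(12.6)(50.4) = 317.52.

317.52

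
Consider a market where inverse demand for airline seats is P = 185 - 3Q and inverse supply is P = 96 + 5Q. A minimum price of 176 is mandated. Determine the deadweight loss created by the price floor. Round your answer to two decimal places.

264.06

Free-market equilibrium: 185 - 3Q = 96 + 5Q gives Q* = 11.125, P* = 151.625.
At the floor price 176, quantity demanded is (185 - 176)/3 = 3; demand is the short side, so Q = 3 trades at P = 176.
The lost-trades triangle has base Q* - 3 = 8.125 and height equal to the gap between the curves at Q = 3, which is 176 - 111 = 65. DWL = (1/2)(8.125)(65) = 264.0625.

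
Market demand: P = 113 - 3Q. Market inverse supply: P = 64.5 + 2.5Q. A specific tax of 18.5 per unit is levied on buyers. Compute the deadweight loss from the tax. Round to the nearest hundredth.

Pre-tax equilibrium: 113 - 3Q = 64.5 + 2.5Q gives Q* = 8.8182, P* = 86.5455.
A tax on buyers shifts demand down by 18.5: (113 - 18.5) - 3Q = 64.5 + 2.5Q, so Q_t = 5.4545. Buyers pay P_b = 96.6364; sellers receive P_s = P_b - 18.5 = 78.1364.
Deadweight loss is the triangle between the curves from Q_t to Q*: (1/2)(8.8182 - 5.4545)(18.5) = 31.1136.

31.11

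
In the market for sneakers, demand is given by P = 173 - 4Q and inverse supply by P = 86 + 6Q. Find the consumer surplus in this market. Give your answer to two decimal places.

151.38

Setting demand equal to supply, 87 = 10Q, so Q* = 8.7 and P* = 138.2.
CS is the area between the demand curve and P* from 0 to Q*: (1/2)(8.7)(34.8) = 151.38.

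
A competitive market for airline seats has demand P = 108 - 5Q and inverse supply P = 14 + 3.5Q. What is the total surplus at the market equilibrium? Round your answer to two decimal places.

519.76

Set 108 - 5Q = 14 + 3.5Q, which gives 94 = 8.5Q, so Q* = 11.0588 and P* = 108 - 5(11.0588) = 52.7059.
CS = (1/2)(11.0588)(55.2941) = 305.7439 and PS = (1/2)(11.0588)(38.7059) = 214.0208, so total surplus = 519.7647.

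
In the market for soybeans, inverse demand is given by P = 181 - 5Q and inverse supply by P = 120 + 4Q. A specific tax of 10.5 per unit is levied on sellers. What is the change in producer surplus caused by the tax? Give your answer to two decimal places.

Pre-tax equilibrium: 181 - 5Q = 120 + 4Q gives Q* = 6.7778, P* = 147.1111.
With the tax, sellers need 10.5 more per unit: 181 - 5Q = 120 + 4Q + 10.5, so Q_t = 5.6111. Buyers pay P_b = 152.9444; sellers receive P_s = P_b - 10.5 = 142.4444.
PS falls from (1/2)(6.7778)(27.1111) = 91.8765 to (1/2)(5.6111)(22.4444) = 62.9691, a change of -28.9074.

-28.91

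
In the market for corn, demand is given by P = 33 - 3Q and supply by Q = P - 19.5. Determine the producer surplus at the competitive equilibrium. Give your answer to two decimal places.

5.70

Rewriting supply in inverse form: P = 19.5 + Q.
Equilibrium: 33 - 3Q = 19.5 + Q, so Q* = 3.375 and P* = 22.875.
PS is the area between P* and the supply curve from 0 to Q*: (1/2)(3.375)(3.375) = 5.6953.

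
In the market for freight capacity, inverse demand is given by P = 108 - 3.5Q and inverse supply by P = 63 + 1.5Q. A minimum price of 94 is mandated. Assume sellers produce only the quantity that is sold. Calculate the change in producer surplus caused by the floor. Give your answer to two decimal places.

51.25

Without the control, 108 - 3.5Q = 63 + 1.5Q so Q* = 9 and P* = 76.5.
At P = 94, buyers demand (108 - 94)/3.5 = 4 while sellers would supply more, so the quantity traded is 4 at price 94.
PS goes from (1/2)(9)(13.5) = 60.75 to 112 (computed as (94 - 63)(4) - (1/2)(1.5)(4)^2), a change of 51.25.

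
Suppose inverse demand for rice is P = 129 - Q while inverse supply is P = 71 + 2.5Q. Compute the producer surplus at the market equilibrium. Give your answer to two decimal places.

343.27

Setting demand equal to supply, 58 = 3.5Q, so Q* = 16.5714 and P* = 112.4286.
PS is the area between P* and the supply curve from 0 to Q*: (1/2)(16.5714)(41.4286) = 343.2653.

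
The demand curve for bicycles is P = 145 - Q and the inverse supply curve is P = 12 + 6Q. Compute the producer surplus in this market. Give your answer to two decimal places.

Setting demand equal to supply, 133 = 7Q, so Q* = 19 and P* = 126.
PS is the area between P* and the supply curve from 0 to Q*: (1/2)(19)(114) = 1083.

1083.00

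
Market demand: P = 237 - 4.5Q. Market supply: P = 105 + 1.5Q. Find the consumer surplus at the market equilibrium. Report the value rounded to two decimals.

1089.00

Set 237 - 4.5Q = 105 + 1.5Q, which gives 132 = 6Q, so Q* = 22 and P* = 237 - 4.5(22) = 138.
Consumer surplus is the triangle under demand above P*: (1/2)(22)(237 - 138) = (1/2)(22)(99) = 1089.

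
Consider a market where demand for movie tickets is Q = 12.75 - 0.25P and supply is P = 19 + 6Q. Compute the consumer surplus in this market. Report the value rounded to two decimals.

20.48

Rewriting demand in inverse form: P = 51 - 4Q.
Setting demand equal to supply, 32 = 10Q, so Q* = 3.2 and P* = 38.2.
CS is the area between the demand curve and P* from 0 to Q*: (1/2)(3.2)(12.8) = 20.48.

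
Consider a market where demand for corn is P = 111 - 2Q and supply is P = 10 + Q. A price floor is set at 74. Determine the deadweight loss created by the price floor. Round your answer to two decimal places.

345.04

Free-market equilibrium: 111 - 2Q = 10 + Q gives Q* = 33.6667, P* = 43.6667.
At the floor price 74, quantity demanded is (111 - 74)/2 = 18.5; demand is the short side, so Q = 18.5 trades at P = 74.
At Q = 18.5 the demand price is 74 and the supply price is 28.5. Deadweight loss is the triangle between the curves from 18.5 to 33.6667: (1/2)(74 - 28.5)(33.6667 - 18.5) = 345.0417.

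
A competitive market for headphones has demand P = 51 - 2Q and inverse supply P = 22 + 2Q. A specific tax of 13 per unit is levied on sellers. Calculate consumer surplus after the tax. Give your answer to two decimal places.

Without the tax, 51 - 2Q = 22 + 2Q so Q* = 7.25 and P* = 36.5.
A tax on sellers shifts supply up by 13: 51 - 2Q = 22 + 2Q + 13, so Q_t = 4. Buyers pay P_b = 43; sellers receive P_s = P_b - 13 = 30.
Consumer surplus is the triangle under demand above P_b: (1/2)(4)(51 - 43) = 16.

16.00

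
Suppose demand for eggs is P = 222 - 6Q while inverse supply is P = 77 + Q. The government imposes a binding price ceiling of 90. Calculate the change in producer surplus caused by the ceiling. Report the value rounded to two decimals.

-130.04

Without the control, 222 - 6Q = 77 + Q so Q* = 20.7143 and P* = 97.7143.
At the ceiling price 90, quantity supplied is (90 - 77)/1 = 13; supply is the short side, so Q = 13 trades at P = 90.
PS goes from (1/2)(20.7143)(20.7143) = 214.5408 to 84.5 (computed as (90 - 77)(13) - (1/2)(1)(13)^2), a change of -130.0408.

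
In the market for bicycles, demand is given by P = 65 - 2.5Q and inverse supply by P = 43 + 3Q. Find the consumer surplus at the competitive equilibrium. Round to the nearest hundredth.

Setting demand equal to supply, 22 = 5.5Q, so Q* = 4 and P* = 55.
CS is the area between the demand curve and P* from 0 to Q*: (1/2)(4)(10) = 20.

20.00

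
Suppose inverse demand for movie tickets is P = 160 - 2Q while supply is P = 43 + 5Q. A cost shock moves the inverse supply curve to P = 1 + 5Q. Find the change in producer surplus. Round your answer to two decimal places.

Initial equilibrium: Q_0 = 16.7143, P_0 = 126.5714; CS_0 = (1/2)(16.7143)(33.4286) = 279.3673, PS_0 = (1/2)(16.7143)(83.5714) = 698.4184.
New equilibrium: 160 - 2Q = 1 + 5Q gives Q_1 = 22.7143, P_1 = 114.5714; CS_1 = 515.9388, PS_1 = 1289.8469.
Change in producer surplus = 1289.8469 - 698.4184 = 591.4286.

591.43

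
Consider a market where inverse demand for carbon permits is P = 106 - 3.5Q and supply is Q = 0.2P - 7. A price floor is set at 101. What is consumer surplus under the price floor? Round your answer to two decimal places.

3.57

Rewriting supply in inverse form: P = 35 + 5Q.
Without the control, 106 - 3.5Q = 35 + 5Q so Q* = 8.3529 and P* = 76.7647.
At P = 101, buyers demand (106 - 101)/3.5 = 1.4286 while sellers would supply more, so the quantity traded is 1.4286 at price 101.
CS is the triangle under demand above 101: (1/2)(1.4286)(106 - 101) = 3.5714.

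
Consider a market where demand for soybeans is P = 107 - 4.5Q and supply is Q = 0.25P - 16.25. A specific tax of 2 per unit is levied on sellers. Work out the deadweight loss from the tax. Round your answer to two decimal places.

Rewriting supply in inverse form: P = 65 + 4Q.
Pre-tax equilibrium: 107 - 4.5Q = 65 + 4Q gives Q* = 4.9412, P* = 84.7647.
With the tax, sellers need 2 more per unit: 107 - 4.5Q = 65 + 4Q + 2, so Q_t = 4.7059. Buyers pay P_b = 85.8235; sellers receive P_s = P_b - 2 = 83.8235.
Deadweight loss is the triangle between the curves from Q_t to Q*: (1/2)(4.9412 - 4.7059)(2) = 0.2353.

0.24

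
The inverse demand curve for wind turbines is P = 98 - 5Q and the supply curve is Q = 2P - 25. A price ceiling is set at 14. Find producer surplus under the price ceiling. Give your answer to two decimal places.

Rewriting supply in inverse form: P = 12.5 + 0.5Q.
Without the control, 98 - 5Q = 12.5 + 0.5Q so Q* = 15.5455 and P* = 20.2727.
At P = 14, sellers supply (14 - 12.5)/0.5 = 3 while buyers want more, so the quantity traded is 3 at price 14.
PS is the triangle above supply below 14: (1/2)(3)(14 - 12.5) = 2.25.

2.25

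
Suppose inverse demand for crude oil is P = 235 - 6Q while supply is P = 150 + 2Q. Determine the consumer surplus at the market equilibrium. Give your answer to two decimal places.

338.67

Set 235 - 6Q = 150 + 2Q, which gives 85 = 8Q, so Q* = 10.625 and P* = 235 - 6(10.625) = 171.25.
The demand choke price is 235, so CS = (1/2)(Q*)(235 - P*) = (1/2)(10.625)(63.75) = 338.6719.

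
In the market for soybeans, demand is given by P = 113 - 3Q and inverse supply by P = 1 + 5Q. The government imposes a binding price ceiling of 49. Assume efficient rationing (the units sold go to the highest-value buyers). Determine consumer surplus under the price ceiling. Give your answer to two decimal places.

Without the control, 113 - 3Q = 1 + 5Q so Q* = 14 and P* = 71.
At P = 49, sellers supply (49 - 1)/5 = 9.6 while buyers want more, so the quantity traded is 9.6 at price 49.
The demand price at Q = 9.6 is 84.2. CS is the trapezoid between demand and 49 over [0, 9.6]: (1/2)[(113 - 49) + (84.2 - 49)](9.6) = 476.16.

476.16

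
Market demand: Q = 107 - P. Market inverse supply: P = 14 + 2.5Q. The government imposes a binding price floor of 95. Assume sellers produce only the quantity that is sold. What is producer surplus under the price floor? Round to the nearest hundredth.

Rewriting demand in inverse form: P = 107 - Q.
Free-market equilibrium: 107 - Q = 14 + 2.5Q gives Q* = 26.5714, P* = 80.4286.
At the floor price 95, quantity demanded is (107 - 95)/1 = 12; demand is the short side, so Q = 12 trades at P = 95.
The supply price at Q = 12 is 44. PS is the trapezoid between 95 and supply over [0, 12]: (1/2)[(95 - 14) + (95 - 44)](12) = 792.

792.00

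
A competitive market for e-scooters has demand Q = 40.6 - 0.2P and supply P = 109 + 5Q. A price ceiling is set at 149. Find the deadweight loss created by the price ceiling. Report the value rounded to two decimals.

9.80

Rewriting demand in inverse form: P = 203 - 5Q.
Free-market equilibrium: 203 - 5Q = 109 + 5Q gives Q* = 9.4, P* = 156.
At P = 149, sellers supply (149 - 109)/5 = 8 while buyers want more, so the quantity traded is 8 at price 149.
At Q = 8 the demand price is 163 and the supply price is 149. Deadweight loss is the triangle between the curves from 8 to 9.4: (1/2)(163 - 149)(9.4 - 8) = 9.8.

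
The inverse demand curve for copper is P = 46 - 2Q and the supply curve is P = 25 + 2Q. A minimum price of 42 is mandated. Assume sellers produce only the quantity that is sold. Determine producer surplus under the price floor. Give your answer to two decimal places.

30.00

Free-market equilibrium: 46 - 2Q = 25 + 2Q gives Q* = 5.25, P* = 35.5.
At the floor price 42, quantity demanded is (46 - 42)/2 = 2; demand is the short side, so Q = 2 trades at P = 42.
The supply price at Q = 2 is 29. PS is the trapezoid between 42 and supply over [0, 2]: (1/2)[(42 - 25) + (42 - 29)](2) = 30.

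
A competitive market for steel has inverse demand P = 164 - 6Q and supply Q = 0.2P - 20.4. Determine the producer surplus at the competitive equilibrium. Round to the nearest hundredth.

79.42

Rewriting supply in inverse form: P = 102 + 5Q.
Set 164 - 6Q = 102 + 5Q, which gives 62 = 11Q, so Q* = 5.6364 and P* = 164 - 6(5.6364) = 130.1818.
PS is the area between P* and the supply curve from 0 to Q*: (1/2)(5.6364)(28.1818) = 79.4215.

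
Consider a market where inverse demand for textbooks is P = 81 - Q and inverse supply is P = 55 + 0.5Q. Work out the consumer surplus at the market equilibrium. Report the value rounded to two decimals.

Equilibrium: 81 - Q = 55 + 0.5Q, so Q* = 17.3333 and P* = 63.6667.
CS is the area between the demand curve and P* from 0 to Q*: (1/2)(17.3333)(17.3333) = 150.2222.

150.22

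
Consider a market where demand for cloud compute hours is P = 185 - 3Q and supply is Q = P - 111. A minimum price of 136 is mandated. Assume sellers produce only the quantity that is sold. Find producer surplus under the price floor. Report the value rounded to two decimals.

274.94

Rewriting supply in inverse form: P = 111 + Q.
Free-market equilibrium: 185 - 3Q = 111 + Q gives Q* = 18.5, P* = 129.5.
At the floor price 136, quantity demanded is (185 - 136)/3 = 16.3333; demand is the short side, so Q = 16.3333 trades at P = 136.
The supply price at Q = 16.3333 is 127.3333. PS is the trapezoid between 136 and supply over [0, 16.3333]: (1/2)[(136 - 111) + (136 - 127.3333)](16.3333) = 274.9444.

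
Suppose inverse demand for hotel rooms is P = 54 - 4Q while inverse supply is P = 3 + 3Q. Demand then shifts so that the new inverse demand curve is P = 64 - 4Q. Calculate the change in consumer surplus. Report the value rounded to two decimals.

Initial equilibrium: Q_0 = 7.2857, P_0 = 24.8571; CS_0 = (1/2)(7.2857)(29.1429) = 106.1633, PS_0 = (1/2)(7.2857)(21.8571) = 79.6224.
New equilibrium: 64 - 4Q = 3 + 3Q gives Q_1 = 8.7143, P_1 = 29.1429; CS_1 = 151.8776, PS_1 = 113.9082.
Change in consumer surplus = 151.8776 - 106.1633 = 45.7143.

45.71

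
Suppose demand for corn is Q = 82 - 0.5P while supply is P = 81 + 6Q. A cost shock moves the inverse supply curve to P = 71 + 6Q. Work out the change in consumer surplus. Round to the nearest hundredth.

27.50

Rewriting demand in inverse form: P = 164 - 2Q.
Initial equilibrium: Q_0 = 10.375, P_0 = 143.25; CS_0 = (1/2)(10.375)(20.75) = 107.6406, PS_0 = (1/2)(10.375)(62.25) = 322.9219.
New equilibrium: 164 - 2Q = 71 + 6Q gives Q_1 = 11.625, P_1 = 140.75; CS_1 = 135.1406, PS_1 = 405.4219.
Change in consumer surplus = 135.1406 - 107.6406 = 27.5.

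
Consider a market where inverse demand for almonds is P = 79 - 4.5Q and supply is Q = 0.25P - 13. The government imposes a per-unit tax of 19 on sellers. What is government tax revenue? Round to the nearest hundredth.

17.88

Rewriting supply in inverse form: P = 52 + 4Q.
Pre-tax equilibrium: 79 - 4.5Q = 52 + 4Q gives Q* = 3.1765, P* = 64.7059.
With the tax, sellers need 19 more per unit: 79 - 4.5Q = 52 + 4Q + 19, so Q_t = 0.9412. Buyers pay P_b = 74.7647; sellers receive P_s = P_b - 19 = 55.7647.
Revenue is the tax times quantity traded: 19 x 0.9412 = 17.8824.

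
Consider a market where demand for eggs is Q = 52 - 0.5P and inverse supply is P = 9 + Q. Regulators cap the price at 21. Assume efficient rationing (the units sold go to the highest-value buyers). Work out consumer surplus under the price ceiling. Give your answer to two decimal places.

852.00

Rewriting demand in inverse form: P = 104 - 2Q.
Without the control, 104 - 2Q = 9 + Q so Q* = 31.6667 and P* = 40.6667.
At P = 21, sellers supply (21 - 9)/1 = 12 while buyers want more, so the quantity traded is 12 at price 21.
The demand price at Q = 12 is 80. CS is the trapezoid between demand and 21 over [0, 12]: (1/2)[(104 - 21) + (80 - 21)](12) = 852.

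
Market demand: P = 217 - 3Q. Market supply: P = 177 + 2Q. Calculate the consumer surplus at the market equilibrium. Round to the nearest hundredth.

96.00

Equilibrium: 217 - 3Q = 177 + 2Q, so Q* = 8 and P* = 193.
Consumer surplus is the triangle under demand above P*: (1/2)(8)(217 - 193) = (1/2)(8)(24) = 96.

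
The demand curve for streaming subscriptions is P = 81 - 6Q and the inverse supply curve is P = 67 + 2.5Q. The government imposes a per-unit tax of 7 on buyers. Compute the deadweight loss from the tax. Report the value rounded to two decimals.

Pre-tax equilibrium: 81 - 6Q = 67 + 2.5Q gives Q* = 1.6471, P* = 71.1176.
With the tax, buyers' net willingness to pay falls by 7: (81 - 7) - 6Q = 67 + 2.5Q, so Q_t = 0.8235. Buyers pay P_b = 76.0588; sellers receive P_s = P_b - 7 = 69.0588.
The welfare triangle lost has base Q* - Q_t = 0.8235 and height t = 7, so DWL = (1/2)(0.8235)(7) = 2.8824.

2.88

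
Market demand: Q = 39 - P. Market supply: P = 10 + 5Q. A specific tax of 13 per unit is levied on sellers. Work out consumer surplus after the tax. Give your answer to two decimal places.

Rewriting demand in inverse form: P = 39 - Q.
Without the tax, 39 - Q = 10 + 5Q so Q* = 4.8333 and P* = 34.1667.
A tax on sellers shifts supply up by 13: 39 - Q = 10 + 5Q + 13, so Q_t = 2.6667. Buyers pay P_b = 36.3333; sellers receive P_s = P_b - 13 = 23.3333.
Consumer surplus is the triangle under demand above P_b: (1/2)(2.6667)(39 - 36.3333) = 3.5556.

3.56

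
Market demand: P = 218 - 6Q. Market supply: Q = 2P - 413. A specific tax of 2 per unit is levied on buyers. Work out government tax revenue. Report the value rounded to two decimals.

Rewriting supply in inverse form: P = 206.5 + 0.5Q.
Without the tax, 218 - 6Q = 206.5 + 0.5Q so Q* = 1.7692 and P* = 207.3846.
A tax on buyers shifts demand down by 2: (218 - 2) - 6Q = 206.5 + 0.5Q, so Q_t = 1.4615. Buyers pay P_b = 209.2308; sellers receive P_s = P_b - 2 = 207.2308.
Tax revenue = t x Q_t = 2 x 1.4615 = 2.9231.

2.92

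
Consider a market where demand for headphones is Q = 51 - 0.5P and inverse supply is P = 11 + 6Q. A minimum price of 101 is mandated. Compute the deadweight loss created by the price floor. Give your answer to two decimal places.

473.06

Rewriting demand in inverse form: P = 102 - 2Q.
Without the control, 102 - 2Q = 11 + 6Q so Q* = 11.375 and P* = 79.25.
At P = 101, buyers demand (102 - 101)/2 = 0.5 while sellers would supply more, so the quantity traded is 0.5 at price 101.
The lost-trades triangle has base Q* - 0.5 = 10.875 and height equal to the gap between the curves at Q = 0.5, which is 101 - 14 = 87. DWL = (1/2)(10.875)(87) = 473.0625.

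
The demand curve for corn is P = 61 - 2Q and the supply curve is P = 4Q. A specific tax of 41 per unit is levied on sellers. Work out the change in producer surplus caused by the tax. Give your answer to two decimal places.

Without the tax, 61 - 2Q = 4Q so Q* = 10.1667 and P* = 40.6667.
With the tax, sellers need 41 more per unit: 61 - 2Q = 4Q + 41, so Q_t = 3.3333. Buyers pay P_b = 54.3333; sellers receive P_s = P_b - 41 = 13.3333.
Producers lose the trapezoid between P_s and P* out to Q_t plus the triangle from Q_t to Q*: change in PS = 22.2222 - 206.7222 = -184.5.

-184.50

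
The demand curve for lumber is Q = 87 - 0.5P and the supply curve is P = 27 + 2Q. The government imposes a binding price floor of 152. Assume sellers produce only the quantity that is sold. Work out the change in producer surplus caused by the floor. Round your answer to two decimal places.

-96.56

Rewriting demand in inverse form: P = 174 - 2Q.
Without the control, 174 - 2Q = 27 + 2Q so Q* = 36.75 and P* = 100.5.
At the floor price 152, quantity demanded is (174 - 152)/2 = 11; demand is the short side, so Q = 11 trades at P = 152.
PS goes from (1/2)(36.75)(73.5) = 1350.5625 to 1254 (computed as (152 - 27)(11) - (1/2)(2)(11)^2), a change of -96.5625.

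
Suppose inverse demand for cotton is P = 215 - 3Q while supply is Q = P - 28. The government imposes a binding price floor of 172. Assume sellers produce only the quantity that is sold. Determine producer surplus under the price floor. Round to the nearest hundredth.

1961.28

Rewriting supply in inverse form: P = 28 + Q.
Free-market equilibrium: 215 - 3Q = 28 + Q gives Q* = 46.75, P* = 74.75.
At P = 172, buyers demand (215 - 172)/3 = 14.3333 while sellers would supply more, so the quantity traded is 14.3333 at price 172.
The supply price at Q = 14.3333 is 42.3333. PS is the trapezoid between 172 and supply over [0, 14.3333]: (1/2)[(172 - 28) + (172 - 42.3333)](14.3333) = 1961.2778.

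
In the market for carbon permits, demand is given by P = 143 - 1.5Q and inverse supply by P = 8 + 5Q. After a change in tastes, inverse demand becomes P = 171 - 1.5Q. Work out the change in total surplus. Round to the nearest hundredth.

641.85

Initial equilibrium: Q_0 = 20.7692, P_0 = 111.8462; CS_0 = (1/2)(20.7692)(31.1538) = 323.5207, PS_0 = (1/2)(20.7692)(103.8462) = 1078.4024.
New equilibrium: 171 - 1.5Q = 8 + 5Q gives Q_1 = 25.0769, P_1 = 133.3846; CS_1 = 471.6391, PS_1 = 1572.1302.
Change in total surplus = (471.6391 + 1572.1302) - (323.5207 + 1078.4024) = 641.8462.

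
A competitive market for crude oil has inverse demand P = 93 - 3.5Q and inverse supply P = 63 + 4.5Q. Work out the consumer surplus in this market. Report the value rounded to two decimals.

Set 93 - 3.5Q = 63 + 4.5Q, which gives 30 = 8Q, so Q* = 3.75 and P* = 93 - 3.5(3.75) = 79.875.
CS is the area between the demand curve and P* from 0 to Q*: (1/2)(3.75)(13.125) = 24.6094.

24.61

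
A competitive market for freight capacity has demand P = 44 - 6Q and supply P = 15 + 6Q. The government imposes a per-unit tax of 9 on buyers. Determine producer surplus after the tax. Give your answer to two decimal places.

Pre-tax equilibrium: 44 - 6Q = 15 + 6Q gives Q* = 2.4167, P* = 29.5.
With the tax, buyers' net willingness to pay falls by 9: (44 - 9) - 6Q = 15 + 6Q, so Q_t = 1.6667. Buyers pay P_b = 34; sellers receive P_s = P_b - 9 = 25.
Producer surplus is the triangle above supply below P_s: (1/2)(1.6667)(25 - 15) = 8.3333.

8.33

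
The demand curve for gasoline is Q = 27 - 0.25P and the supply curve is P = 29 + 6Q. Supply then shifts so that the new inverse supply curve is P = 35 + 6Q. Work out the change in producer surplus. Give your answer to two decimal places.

Rewriting demand in inverse form: P = 108 - 4Q.
Initial equilibrium: Q_0 = 7.9, P_0 = 76.4; CS_0 = (1/2)(7.9)(31.6) = 124.82, PS_0 = (1/2)(7.9)(47.4) = 187.23.
New equilibrium: 108 - 4Q = 35 + 6Q gives Q_1 = 7.3, P_1 = 78.8; CS_1 = 106.58, PS_1 = 159.87.
Change in producer surplus = 159.87 - 187.23 = -27.36.

-27.36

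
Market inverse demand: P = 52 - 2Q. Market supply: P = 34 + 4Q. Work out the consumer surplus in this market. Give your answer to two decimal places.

9.00

Set 52 - 2Q = 34 + 4Q, which gives 18 = 6Q, so Q* = 3 and P* = 52 - 2(3) = 46.
The demand choke price is 52, so CS = (1/2)(Q*)(52 - P*) = (1/2)(3)(6) = 9.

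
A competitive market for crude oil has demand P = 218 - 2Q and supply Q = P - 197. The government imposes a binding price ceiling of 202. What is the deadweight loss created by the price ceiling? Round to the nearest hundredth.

Rewriting supply in inverse form: P = 197 + Q.
Without the control, 218 - 2Q = 197 + Q so Q* = 7 and P* = 204.
At P = 202, sellers supply (202 - 197)/1 = 5 while buyers want more, so the quantity traded is 5 at price 202.
The lost-trades triangle has base Q* - 5 = 2 and height equal to the gap between the curves at Q = 5, which is 208 - 202 = 6. DWL = (1/2)(2)(6) = 6.

6.00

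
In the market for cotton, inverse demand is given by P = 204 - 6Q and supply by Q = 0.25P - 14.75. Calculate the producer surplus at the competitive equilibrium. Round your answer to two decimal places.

420.50

Rewriting supply in inverse form: P = 59 + 4Q.
Equilibrium: 204 - 6Q = 59 + 4Q, so Q* = 14.5 and P* = 117.
The supply curve's price intercept is 59, so PS = (1/2)(Q*)(P* - 59) = (1/2)(14.5)(58) = 420.5.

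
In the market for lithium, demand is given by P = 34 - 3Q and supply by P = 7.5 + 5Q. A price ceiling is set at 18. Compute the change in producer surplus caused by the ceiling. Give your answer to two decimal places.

Free-market equilibrium: 34 - 3Q = 7.5 + 5Q gives Q* = 3.3125, P* = 24.0625.
At P = 18, sellers supply (18 - 7.5)/5 = 2.1 while buyers want more, so the quantity traded is 2.1 at price 18.
PS goes from (1/2)(3.3125)(16.5625) = 27.4316 to 11.025 (computed as (18 - 7.5)(2.1) - (1/2)(5)(2.1)^2), a change of -16.4066.

-16.41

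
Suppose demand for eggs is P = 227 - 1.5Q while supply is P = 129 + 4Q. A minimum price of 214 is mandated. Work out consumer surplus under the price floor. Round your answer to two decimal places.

56.33

Free-market equilibrium: 227 - 1.5Q = 129 + 4Q gives Q* = 17.8182, P* = 200.2727.
At the floor price 214, quantity demanded is (227 - 214)/1.5 = 8.6667; demand is the short side, so Q = 8.6667 trades at P = 214.
CS is the triangle under demand above 214: (1/2)(8.6667)(227 - 214) = 56.3333.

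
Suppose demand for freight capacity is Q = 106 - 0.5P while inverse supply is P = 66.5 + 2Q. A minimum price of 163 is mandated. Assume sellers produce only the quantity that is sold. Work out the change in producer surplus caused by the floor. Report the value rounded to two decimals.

Rewriting demand in inverse form: P = 212 - 2Q.
Without the control, 212 - 2Q = 66.5 + 2Q so Q* = 36.375 and P* = 139.25.
At P = 163, buyers demand (212 - 163)/2 = 24.5 while sellers would supply more, so the quantity traded is 24.5 at price 163.
PS goes from (1/2)(36.375)(72.75) = 1323.1406 to 1764 (computed as (163 - 66.5)(24.5) - (1/2)(2)(24.5)^2), a change of 440.8594.

440.86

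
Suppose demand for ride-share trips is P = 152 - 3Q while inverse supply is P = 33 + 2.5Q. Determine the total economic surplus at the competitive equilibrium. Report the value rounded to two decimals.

Equilibrium: 152 - 3Q = 33 + 2.5Q, so Q* = 21.6364 and P* = 87.0909.
Total surplus is the full triangle between the curves from 0 to Q*: (1/2)(21.6364)(152 - 33) = 1287.3636.

1287.36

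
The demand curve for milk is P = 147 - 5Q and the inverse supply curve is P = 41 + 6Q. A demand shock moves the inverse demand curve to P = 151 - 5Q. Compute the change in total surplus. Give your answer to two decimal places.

Initial equilibrium: Q_0 = 9.6364, P_0 = 98.8182; CS_0 = (1/2)(9.6364)(48.1818) = 232.1488, PS_0 = (1/2)(9.6364)(57.8182) = 278.5785.
New equilibrium: 151 - 5Q = 41 + 6Q gives Q_1 = 10, P_1 = 101; CS_1 = 250, PS_1 = 300.
Change in total surplus = (250 + 300) - (232.1488 + 278.5785) = 39.2727.

39.27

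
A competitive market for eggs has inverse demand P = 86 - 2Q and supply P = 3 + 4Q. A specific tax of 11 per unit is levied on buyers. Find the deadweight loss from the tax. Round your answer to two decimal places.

Pre-tax equilibrium: 86 - 2Q = 3 + 4Q gives Q* = 13.8333, P* = 58.3333.
With the tax, buyers' net willingness to pay falls by 11: (86 - 11) - 2Q = 3 + 4Q, so Q_t = 12. Buyers pay P_b = 62; sellers receive P_s = P_b - 11 = 51.
The welfare triangle lost has base Q* - Q_t = 1.8333 and height t = 11, so DWL = (1/2)(1.8333)(11) = 10.0833.

10.08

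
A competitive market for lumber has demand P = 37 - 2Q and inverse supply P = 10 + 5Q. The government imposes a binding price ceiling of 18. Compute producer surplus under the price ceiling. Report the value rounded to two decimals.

Free-market equilibrium: 37 - 2Q = 10 + 5Q gives Q* = 3.8571, P* = 29.2857.
At the ceiling price 18, quantity supplied is (18 - 10)/5 = 1.6; supply is the short side, so Q = 1.6 trades at P = 18.
PS is the triangle above supply below 18: (1/2)(1.6)(18 - 10) = 6.4.

6.40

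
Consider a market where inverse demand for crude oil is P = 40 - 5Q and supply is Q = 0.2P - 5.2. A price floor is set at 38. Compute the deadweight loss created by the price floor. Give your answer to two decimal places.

Rewriting supply in inverse form: P = 26 + 5Q.
Without the control, 40 - 5Q = 26 + 5Q so Q* = 1.4 and P* = 33.
At the floor price 38, quantity demanded is (40 - 38)/5 = 0.4; demand is the short side, so Q = 0.4 trades at P = 38.
At Q = 0.4 the demand price is 38 and the supply price is 28. Deadweight loss is the triangle between the curves from 0.4 to 1.4: (1/2)(38 - 28)(1.4 - 0.4) = 5.

5.00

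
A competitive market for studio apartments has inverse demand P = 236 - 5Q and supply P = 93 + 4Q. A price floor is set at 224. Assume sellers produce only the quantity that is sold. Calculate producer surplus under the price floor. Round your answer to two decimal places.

Without the control, 236 - 5Q = 93 + 4Q so Q* = 15.8889 and P* = 156.5556.
At the floor price 224, quantity demanded is (236 - 224)/5 = 2.4; demand is the short side, so Q = 2.4 trades at P = 224.
The supply price at Q = 2.4 is 102.6. PS is the trapezoid between 224 and supply over [0, 2.4]: (1/2)[(224 - 93) + (224 - 102.6)](2.4) = 302.88.

302.88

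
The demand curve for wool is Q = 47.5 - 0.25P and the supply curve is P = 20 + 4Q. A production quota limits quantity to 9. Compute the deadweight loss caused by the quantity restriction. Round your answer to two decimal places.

600.25

Rewriting demand in inverse form: P = 190 - 4Q.
Unrestricted equilibrium: Q* = (190 - 20)/(4 + 4) = 21.25.
At Q = 9 the demand price is 190 - 4(9) = 154 and the supply price is 20 + 4(9) = 56.
DWL = (1/2)(gap between curves at 9) x (Q* - 9) = (1/2)(98)(12.25) = 600.25.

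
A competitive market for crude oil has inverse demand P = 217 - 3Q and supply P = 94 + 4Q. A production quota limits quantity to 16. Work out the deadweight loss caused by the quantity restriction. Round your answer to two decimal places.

8.64

Unrestricted equilibrium: Q* = (217 - 94)/(3 + 4) = 17.5714.
At Q = 16 the demand price is 217 - 3(16) = 169 and the supply price is 94 + 4(16) = 158.
Deadweight loss is the triangle between the curves from 16 to 17.5714: (1/2)(169 - 158)(17.5714 - 16) = 8.6429.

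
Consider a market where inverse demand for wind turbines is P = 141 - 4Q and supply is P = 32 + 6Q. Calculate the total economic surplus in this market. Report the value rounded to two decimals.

594.05

Setting demand equal to supply, 109 = 10Q, so Q* = 10.9 and P* = 97.4.
Total surplus is the full triangle between the curves from 0 to Q*: (1/2)(10.9)(141 - 32) = 594.05.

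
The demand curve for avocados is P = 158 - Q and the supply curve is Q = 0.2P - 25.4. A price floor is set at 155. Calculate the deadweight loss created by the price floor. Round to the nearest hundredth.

14.08

Rewriting supply in inverse form: P = 127 + 5Q.
Without the control, 158 - Q = 127 + 5Q so Q* = 5.1667 and P* = 152.8333.
At the floor price 155, quantity demanded is (158 - 155)/1 = 3; demand is the short side, so Q = 3 trades at P = 155.
The lost-trades triangle has base Q* - 3 = 2.1667 and height equal to the gap between the curves at Q = 3, which is 155 - 142 = 13. DWL = (1/2)(2.1667)(13) = 14.0833.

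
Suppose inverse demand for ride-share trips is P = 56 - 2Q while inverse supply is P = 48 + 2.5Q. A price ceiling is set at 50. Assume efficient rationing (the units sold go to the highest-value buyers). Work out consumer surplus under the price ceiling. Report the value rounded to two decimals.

Without the control, 56 - 2Q = 48 + 2.5Q so Q* = 1.7778 and P* = 52.4444.
At P = 50, sellers supply (50 - 48)/2.5 = 0.8 while buyers want more, so the quantity traded is 0.8 at price 50.
The demand price at Q = 0.8 is 54.4. CS is the trapezoid between demand and 50 over [0, 0.8]: (1/2)[(56 - 50) + (54.4 - 50)](0.8) = 4.16.

4.16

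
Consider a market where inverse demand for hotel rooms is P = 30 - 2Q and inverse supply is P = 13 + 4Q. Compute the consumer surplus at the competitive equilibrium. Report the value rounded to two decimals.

8.03

Set 30 - 2Q = 13 + 4Q, which gives 17 = 6Q, so Q* = 2.8333 and P* = 30 - 2(2.8333) = 24.3333.
CS is the area between the demand curve and P* from 0 to Q*: (1/2)(2.8333)(5.6667) = 8.0278.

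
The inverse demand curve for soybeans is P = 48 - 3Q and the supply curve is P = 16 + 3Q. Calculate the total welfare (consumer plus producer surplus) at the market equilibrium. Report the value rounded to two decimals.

Setting demand equal to supply, 32 = 6Q, so Q* = 5.3333 and P* = 32.
CS = (1/2)(5.3333)(16) = 42.6667 and PS = (1/2)(5.3333)(16) = 42.6667, so total surplus = 85.3333.

85.33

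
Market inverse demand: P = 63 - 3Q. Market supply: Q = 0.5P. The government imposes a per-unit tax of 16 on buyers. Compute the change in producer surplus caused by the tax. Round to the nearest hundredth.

Rewriting supply in inverse form: P = 2Q.
Without the tax, 63 - 3Q = 2Q so Q* = 12.6 and P* = 25.2.
With the tax, buyers' net willingness to pay falls by 16: (63 - 16) - 3Q = 2Q, so Q_t = 9.4. Buyers pay P_b = 34.8; sellers receive P_s = P_b - 16 = 18.8.
PS falls from (1/2)(12.6)(25.2) = 158.76 to (1/2)(9.4)(18.8) = 88.36, a change of -70.4.

-70.40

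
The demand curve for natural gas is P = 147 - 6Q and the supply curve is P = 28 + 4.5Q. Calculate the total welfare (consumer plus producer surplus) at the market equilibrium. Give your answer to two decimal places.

674.33

Set 147 - 6Q = 28 + 4.5Q, which gives 119 = 10.5Q, so Q* = 11.3333 and P* = 147 - 6(11.3333) = 79.
Total surplus is the full triangle between the curves from 0 to Q*: (1/2)(11.3333)(147 - 28) = 674.3333.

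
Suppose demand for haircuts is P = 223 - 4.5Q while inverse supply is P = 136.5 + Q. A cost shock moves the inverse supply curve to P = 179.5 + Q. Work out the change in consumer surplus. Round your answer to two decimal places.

-415.79

Initial equilibrium: Q_0 = 15.7273, P_0 = 152.2273; CS_0 = (1/2)(15.7273)(70.7727) = 556.531, PS_0 = (1/2)(15.7273)(15.7273) = 123.6736.
New equilibrium: 223 - 4.5Q = 179.5 + Q gives Q_1 = 7.9091, P_1 = 187.4091; CS_1 = 140.7459, PS_1 = 31.2769.
Change in consumer surplus = 140.7459 - 556.531 = -415.7851.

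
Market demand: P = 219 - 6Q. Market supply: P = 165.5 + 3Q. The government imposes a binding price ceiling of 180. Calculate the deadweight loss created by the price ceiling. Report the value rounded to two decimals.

Without the control, 219 - 6Q = 165.5 + 3Q so Q* = 5.9444 and P* = 183.3333.
At the ceiling price 180, quantity supplied is (180 - 165.5)/3 = 4.8333; supply is the short side, so Q = 4.8333 trades at P = 180.
The lost-trades triangle has base Q* - 4.8333 = 1.1111 and height equal to the gap between the curves at Q = 4.8333, which is 190 - 180 = 10. DWL = (1/2)(1.1111)(10) = 5.5556.

5.56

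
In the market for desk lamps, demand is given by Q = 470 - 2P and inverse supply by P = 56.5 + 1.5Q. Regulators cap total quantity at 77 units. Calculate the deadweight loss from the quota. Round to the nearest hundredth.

150.06

Rewriting demand in inverse form: P = 235 - 0.5Q.
Unrestricted equilibrium: Q* = (235 - 56.5)/(0.5 + 1.5) = 89.25.
At Q = 77 the demand price is 235 - 0.5(77) = 196.5 and the supply price is 56.5 + 1.5(77) = 172.
Deadweight loss is the triangle between the curves from 77 to 89.25: (1/2)(196.5 - 172)(89.25 - 77) = 150.0625.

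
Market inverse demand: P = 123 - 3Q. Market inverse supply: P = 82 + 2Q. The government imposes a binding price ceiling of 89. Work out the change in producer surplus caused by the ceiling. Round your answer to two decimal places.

Free-market equilibrium: 123 - 3Q = 82 + 2Q gives Q* = 8.2, P* = 98.4.
At P = 89, sellers supply (89 - 82)/2 = 3.5 while buyers want more, so the quantity traded is 3.5 at price 89.
PS goes from (1/2)(8.2)(16.4) = 67.24 to 12.25 (computed as (89 - 82)(3.5) - (1/2)(2)(3.5)^2), a change of -54.99.

-54.99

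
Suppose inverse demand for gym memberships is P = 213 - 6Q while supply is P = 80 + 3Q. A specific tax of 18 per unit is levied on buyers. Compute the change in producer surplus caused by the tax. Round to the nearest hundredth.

-82.67

Without the tax, 213 - 6Q = 80 + 3Q so Q* = 14.7778 and P* = 124.3333.
With the tax, buyers' net willingness to pay falls by 18: (213 - 18) - 6Q = 80 + 3Q, so Q_t = 12.7778. Buyers pay P_b = 136.3333; sellers receive P_s = P_b - 18 = 118.3333.
Producers lose the trapezoid between P_s and P* out to Q_t plus the triangle from Q_t to Q*: change in PS = 244.9074 - 327.5741 = -82.6667.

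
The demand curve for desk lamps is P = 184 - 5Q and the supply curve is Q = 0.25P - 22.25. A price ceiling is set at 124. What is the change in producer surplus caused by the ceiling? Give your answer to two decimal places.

Rewriting supply in inverse form: P = 89 + 4Q.
Free-market equilibrium: 184 - 5Q = 89 + 4Q gives Q* = 10.5556, P* = 131.2222.
At the ceiling price 124, quantity supplied is (124 - 89)/4 = 8.75; supply is the short side, so Q = 8.75 trades at P = 124.
PS goes from (1/2)(10.5556)(42.2222) = 222.8395 to 153.125 (computed as (124 - 89)(8.75) - (1/2)(4)(8.75)^2), a change of -69.7145.

-69.71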